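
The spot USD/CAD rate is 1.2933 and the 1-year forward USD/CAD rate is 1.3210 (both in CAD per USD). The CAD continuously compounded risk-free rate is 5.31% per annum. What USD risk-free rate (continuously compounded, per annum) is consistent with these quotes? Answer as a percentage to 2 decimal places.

3.19%

F = S·e^((r_CAD − r_USD)T) ⇒ r_USD = r_CAD − ln(F/S)/T
ln(1.3210/1.2933) = 0.021192; /(1) = 0.021192
r_USD = 0.0531 − 0.021192 = 0.031908
r_USD = 3.19%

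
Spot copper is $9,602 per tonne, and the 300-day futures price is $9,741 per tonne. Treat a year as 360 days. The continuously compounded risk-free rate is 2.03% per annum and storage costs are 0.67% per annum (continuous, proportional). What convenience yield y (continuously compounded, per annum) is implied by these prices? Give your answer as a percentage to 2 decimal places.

F = S·e^((r+u−y)T) ⇒ (r+u−y) = ln(F/S)/T
ln(9741/9602) = 0.014372; /T ⇒ 0.017246
y = r + u − ln(F/S)/T = 0.0203 + 0.0067 − 0.017246 = 0.009754
y = 0.98%

0.98%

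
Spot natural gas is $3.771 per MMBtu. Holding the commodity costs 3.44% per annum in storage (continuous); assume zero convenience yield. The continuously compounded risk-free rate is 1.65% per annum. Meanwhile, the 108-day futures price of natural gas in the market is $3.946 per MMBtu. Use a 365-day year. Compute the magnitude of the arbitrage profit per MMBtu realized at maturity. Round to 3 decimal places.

$0.118 per MMBtu

Fair futures: F* = S·e^(carry·T), with carry = (r + u) = 0.0165 + 0.0344 = 0.0509
F* = 3.771 · e^(0.0509 × 108/365) = 3.771 · e^0.015061 = 3.771 × 1.015175 = $3.8282
Market $3.946 > fair $3.8282: forward overpriced → cash-and-carry (buy spot, short the forward).
At maturity, profit = |F_mkt − F*| = |3.946 − 3.8282| = $0.118 per MMBtu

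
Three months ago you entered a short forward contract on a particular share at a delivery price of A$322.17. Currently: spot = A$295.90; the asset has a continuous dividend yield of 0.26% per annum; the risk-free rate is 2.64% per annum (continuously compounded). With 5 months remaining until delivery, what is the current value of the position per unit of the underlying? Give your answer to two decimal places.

Current fair forward for the remaining 5 months: F = S·e^((r − q)·T), (r − q) = 0.0264 − 0.0026 = 0.0238
F = 295.90 · e^(0.0238 × 5/12) = 295.90 × 1.009966 = 298.8489
Value of long forward = (F − K)·e^(−rT) = (298.8489 − 322.17) · e^(−0.0264·5/12)
= -23.3211 × 0.989060 = -23.07
Short position value = −(long value) = A$23.07

A$23.07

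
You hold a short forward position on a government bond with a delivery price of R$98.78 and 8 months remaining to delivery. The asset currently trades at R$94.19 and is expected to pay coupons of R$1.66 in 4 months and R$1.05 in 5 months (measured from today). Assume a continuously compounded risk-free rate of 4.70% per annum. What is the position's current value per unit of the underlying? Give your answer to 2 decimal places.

R$4.21

PV(remaining coupons) I = 1.66·e^(−0.0470·4/12) + 1.05·e^(−0.0470·5/12) = 2.6638
Current forward F = (S − I)·e^(rT) = (94.19 − 2.6638)·e^(0.0470·8/12) = 91.5262 × 1.031829 = 94.4394
Value (long) = (F − K)·e^(−rT) = (94.4394 − 98.78) × 0.969152 = -4.2067
Short position value = −(long value) = R$4.21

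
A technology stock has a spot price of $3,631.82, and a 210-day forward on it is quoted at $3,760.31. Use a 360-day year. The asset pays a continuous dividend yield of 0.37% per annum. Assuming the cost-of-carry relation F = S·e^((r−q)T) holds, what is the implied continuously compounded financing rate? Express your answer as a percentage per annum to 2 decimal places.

6.33%

From F = S·e^((r−q)T): (r − q) = ln(F/S)/T
ln(3760.31/3631.82) = ln(1.035379) = 0.034768
(r − q) = 0.034768 / (210/360) = 0.059602
r = ln(F/S)/T + q = 0.059602 + 0.0037 = 0.063302
r = 6.33%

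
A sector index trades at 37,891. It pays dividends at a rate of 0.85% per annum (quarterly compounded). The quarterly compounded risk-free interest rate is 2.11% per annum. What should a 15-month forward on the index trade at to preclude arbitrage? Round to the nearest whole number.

F = S · (1+r/4)^(4T) / (1+q/4)^(4T)
= 37891 × 1.026655 / 1.010670 = 37891 × 1.015816
F = 38,490

38,490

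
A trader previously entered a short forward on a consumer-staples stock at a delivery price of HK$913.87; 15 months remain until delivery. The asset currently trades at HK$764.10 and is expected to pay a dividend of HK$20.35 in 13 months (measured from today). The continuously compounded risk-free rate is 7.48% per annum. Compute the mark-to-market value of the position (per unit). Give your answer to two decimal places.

HK$86.96

PV(remaining dividends) I = 20.35·e^(−0.0748·13/12) = 18.7660
Current forward F = (S − I)·e^(rT) = (764.10 − 18.7660)·e^(0.0748·15/12) = 745.3340 × 1.098011 = 818.3849
Value (long) = (F − K)·e^(−rT) = (818.3849 − 913.87) × 0.910738 = -86.9619
Short position value = −(long value) = HK$86.96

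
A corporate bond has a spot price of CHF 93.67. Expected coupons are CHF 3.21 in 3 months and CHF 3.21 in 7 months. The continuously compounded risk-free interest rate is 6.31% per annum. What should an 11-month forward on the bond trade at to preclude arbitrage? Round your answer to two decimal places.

CHF 92.62

PV(coupons) I = 3.21·e^(−0.0631·3/12) + 3.21·e^(−0.0631·7/12)
I = 3.1598 + 3.0940 = 6.2538
F = (S − I)·e^(rT) = (93.67 − 6.2538) · e^(0.0631·11/12)
= 87.4162 · e^0.057842 = 87.4162 × 1.059548 = CHF 92.62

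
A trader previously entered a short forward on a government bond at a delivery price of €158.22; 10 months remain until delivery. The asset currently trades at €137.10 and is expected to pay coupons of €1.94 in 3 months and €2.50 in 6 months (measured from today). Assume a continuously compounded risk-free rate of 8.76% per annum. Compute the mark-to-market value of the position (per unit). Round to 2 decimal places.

PV(remaining coupons) I = 1.94·e^(−0.0876·3/12) + 2.50·e^(−0.0876·6/12) = 4.2908
Current forward F = (S − I)·e^(rT) = (137.10 − 4.2908)·e^(0.0876·10/12) = 132.8092 × 1.075731 = 142.8670
Value (long) = (F − K)·e^(−rT) = (142.8670 − 158.22) × 0.929601 = -14.2722
Short position value = −(long value) = €14.27

€14.27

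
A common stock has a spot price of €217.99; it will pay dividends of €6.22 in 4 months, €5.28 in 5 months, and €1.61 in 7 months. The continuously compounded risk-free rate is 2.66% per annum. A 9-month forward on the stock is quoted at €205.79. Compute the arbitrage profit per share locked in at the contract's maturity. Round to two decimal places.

€3.36 per share

PV(dividends) I = 6.22·e^(−0.0266·4/12) + 5.28·e^(−0.0266·5/12) + 1.61·e^(−0.0266·7/12) = 12.9721
Fair forward F* = (S − I)·e^(rT) = (217.99 − 12.9721)·e^0.019950 = 205.0179 × 1.020150 = 209.1490
Market €205.79 < fair 209.1490: forward underpriced → reverse cash-and-carry (short the stock, invest proceeds at r, pay the dividends, go long the forward).
Profit at T = |F_mkt − F*| = |205.79 − 209.1490| = €3.36 per share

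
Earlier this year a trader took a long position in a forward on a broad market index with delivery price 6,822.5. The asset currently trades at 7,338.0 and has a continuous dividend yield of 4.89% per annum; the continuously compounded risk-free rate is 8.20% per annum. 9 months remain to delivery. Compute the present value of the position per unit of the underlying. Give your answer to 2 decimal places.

658.20

Current fair forward for the remaining 9 months: F = S·e^((r − q)·T), (r − q) = 0.0820 − 0.0489 = 0.0331
F = 7338.0 · e^(0.0331 × 9/12) = 7338.0 × 1.02513571 = 7522.4458
Value of long forward = (F − K)·e^(−rT) = (7522.4458 − 6822.5) · e^(−0.0820·9/12)
= 699.9458 × 0.94035295 = 658.20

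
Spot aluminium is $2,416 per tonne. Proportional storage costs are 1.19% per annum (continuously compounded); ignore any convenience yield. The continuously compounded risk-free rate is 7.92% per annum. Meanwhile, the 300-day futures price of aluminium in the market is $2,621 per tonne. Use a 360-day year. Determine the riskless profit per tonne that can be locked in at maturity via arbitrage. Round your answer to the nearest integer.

$14 per tonne

Fair futures: F* = S·e^(carry·T), with carry = (r + u) = 0.0792 + 0.0119 = 0.0911
F* = 2416 · e^(0.0911 × 300/360) = 2416 · e^0.075917 = 2416 × 1.078873 = $2606.5572
Market $2621 > fair $2606.5572: forward overpriced → cash-and-carry (buy spot, short the forward).
At maturity, profit = |F_mkt − F*| = |2621 − 2606.5572| = $14 per tonne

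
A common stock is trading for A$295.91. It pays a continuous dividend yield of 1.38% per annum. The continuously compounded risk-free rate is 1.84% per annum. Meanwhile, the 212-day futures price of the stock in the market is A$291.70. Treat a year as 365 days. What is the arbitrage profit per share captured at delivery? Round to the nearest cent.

Fair futures: F* = S·e^(carry·T), with carry = (r − q) = 0.0184 − 0.0138 = 0.0046
F* = 295.91 · e^(0.0046 × 212/365) = 295.91 · e^0.002672 = 295.91 × 1.002676 = A$296.7019
Market A$291.70 < fair A$296.7019: forward underpriced → reverse cash-and-carry (short spot, go long the forward).
At maturity, profit = |F_mkt − F*| = |291.70 − 296.7019| = A$5.00 per share

A$5.00 per share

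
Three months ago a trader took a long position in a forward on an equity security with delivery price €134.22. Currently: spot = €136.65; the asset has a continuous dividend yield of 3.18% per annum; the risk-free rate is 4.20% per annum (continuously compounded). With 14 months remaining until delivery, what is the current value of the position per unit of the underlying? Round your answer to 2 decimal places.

Current fair forward for the remaining 14 months: F = S·e^((r − q)·T), (r − q) = 0.0420 − 0.0318 = 0.0102
F = 136.65 · e^(0.0102 × 14/12) = 136.65 × 1.011971 = 138.2858
Value of long forward = (F − K)·e^(−rT) = (138.2858 − 134.22) · e^(−0.0420·14/12)
= 4.0658 × 0.952181 = 3.87

€3.87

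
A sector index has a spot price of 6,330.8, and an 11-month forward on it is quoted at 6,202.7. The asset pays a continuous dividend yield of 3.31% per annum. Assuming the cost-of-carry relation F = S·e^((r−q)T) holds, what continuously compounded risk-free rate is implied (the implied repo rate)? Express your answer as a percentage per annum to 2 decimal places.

1.08%

From F = S·e^((r−q)T): (r − q) = ln(F/S)/T
ln(6202.7/6330.8) = ln(0.979766) = -0.020442
(r − q) = -0.020442 / (11/12) = -0.022300
r = ln(F/S)/T + q = -0.022300 + 0.0331 = 0.010800
r = 1.08%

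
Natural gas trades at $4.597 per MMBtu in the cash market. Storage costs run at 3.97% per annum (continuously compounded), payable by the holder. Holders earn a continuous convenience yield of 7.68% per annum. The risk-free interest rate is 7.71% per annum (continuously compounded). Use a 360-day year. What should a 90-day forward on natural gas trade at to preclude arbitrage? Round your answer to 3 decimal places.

$4.643 per MMBtu

Net carry = r + u − y = 0.0771 + 0.0397 − 0.0768 = 0.0400
F = S·e^((r+u−y)T) = 4.597 · e^(0.0400 × 90/360) = 4.597 · e^0.010000
= 4.597 × 1.010050 = $4.643 per MMBtu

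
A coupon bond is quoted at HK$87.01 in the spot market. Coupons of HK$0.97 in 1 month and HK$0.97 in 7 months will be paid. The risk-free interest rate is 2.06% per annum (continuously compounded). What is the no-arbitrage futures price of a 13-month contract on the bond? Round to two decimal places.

PV(coupons) I = 0.97·e^(−0.0206·1/12) + 0.97·e^(−0.0206·7/12)
I = 0.9683 + 0.9584 = 1.9267
F = (S − I)·e^(rT) = (87.01 − 1.9267) · e^(0.0206·13/12)
= 85.0833 · e^0.022317 = 85.0833 × 1.022568 = HK$87.00

HK$87.00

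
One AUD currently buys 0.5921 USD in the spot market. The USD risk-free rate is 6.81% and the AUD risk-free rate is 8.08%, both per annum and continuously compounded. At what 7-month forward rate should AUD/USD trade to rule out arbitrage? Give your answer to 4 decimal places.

F = S·e^((r_USD − r_AUD)T) = 0.5921 · e^((0.0681 − 0.0808) × 7/12)
= 0.5921 · e^-0.007408 = 0.5921 × 0.992619
F = 0.5877 USD per AUD

0.5877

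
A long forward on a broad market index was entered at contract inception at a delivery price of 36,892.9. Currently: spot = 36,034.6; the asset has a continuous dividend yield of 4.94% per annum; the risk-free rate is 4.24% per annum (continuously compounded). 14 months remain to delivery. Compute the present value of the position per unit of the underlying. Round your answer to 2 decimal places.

-1095.81

Current fair forward for the remaining 14 months: F = S·e^((r − q)·T), (r − q) = 0.0424 − 0.0494 = -0.0070
F = 36034.6 · e^(-0.0070 × 14/12) = 36034.6 × 0.99186659 = 35741.5158
Value of long forward = (F − K)·e^(−rT) = (35741.5158 − 36892.9) · e^(−0.0424·14/12)
= -1151.3842 × 0.95173688 = -1095.81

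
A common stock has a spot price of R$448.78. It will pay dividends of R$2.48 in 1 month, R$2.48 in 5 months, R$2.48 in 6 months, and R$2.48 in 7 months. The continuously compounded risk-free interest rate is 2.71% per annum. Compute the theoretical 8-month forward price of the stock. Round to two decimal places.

PV(dividends) I = 2.48·e^(−0.0271·1/12) + 2.48·e^(−0.0271·5/12) + 2.48·e^(−0.0271·6/12) + 2.48·e^(−0.0271·7/12)
I = 2.4744 + 2.4522 + 2.4466 + 2.4411 = 9.8143
F = (S − I)·e^(rT) = (448.78 − 9.8143) · e^(0.0271·8/12)
= 438.9657 · e^0.018067 = 438.9657 × 1.018231 = R$446.97

R$446.97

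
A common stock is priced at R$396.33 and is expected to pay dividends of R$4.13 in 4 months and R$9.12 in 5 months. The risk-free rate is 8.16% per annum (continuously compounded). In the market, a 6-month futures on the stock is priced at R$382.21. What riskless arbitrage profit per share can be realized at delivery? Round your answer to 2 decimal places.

R$17.26 per share

PV(dividends) I = 4.13·e^(−0.0816·4/12) + 9.12·e^(−0.0816·5/12) = 12.8343
Fair futures F* = (S − I)·e^(rT) = (396.33 − 12.8343)·e^0.040800 = 383.4957 × 1.041644 = 399.4660
Market R$382.21 < fair 399.4660: forward underpriced → reverse cash-and-carry (short the stock, invest proceeds at r, pay the dividends, go long the forward).
Profit at T = |F_mkt − F*| = |382.21 − 399.4660| = R$17.26 per share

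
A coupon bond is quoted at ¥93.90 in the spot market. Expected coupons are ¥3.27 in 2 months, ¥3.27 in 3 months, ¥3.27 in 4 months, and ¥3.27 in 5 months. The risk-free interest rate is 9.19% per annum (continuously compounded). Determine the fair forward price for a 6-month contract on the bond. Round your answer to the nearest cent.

PV(coupons) I = 3.27·e^(−0.0919·2/12) + 3.27·e^(−0.0919·3/12) + 3.27·e^(−0.0919·4/12) + 3.27·e^(−0.0919·5/12)
I = 3.2203 + 3.1957 + 3.1713 + 3.1472 = 12.7345
F = (S − I)·e^(rT) = (93.90 − 12.7345) · e^(0.0919·6/12)
= 81.1655 · e^0.045950 = 81.1655 × 1.047022 = ¥84.98

¥84.98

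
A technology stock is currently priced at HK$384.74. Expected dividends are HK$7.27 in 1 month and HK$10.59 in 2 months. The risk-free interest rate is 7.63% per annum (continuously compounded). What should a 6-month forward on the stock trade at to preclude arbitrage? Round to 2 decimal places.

PV(dividends) I = 7.27·e^(−0.0763·1/12) + 10.59·e^(−0.0763·2/12)
I = 7.2239 + 10.4562 = 17.6801
F = (S − I)·e^(rT) = (384.74 − 17.6801) · e^(0.0763·6/12)
= 367.0599 · e^0.038150 = 367.0599 × 1.038887 = HK$381.33

HK$381.33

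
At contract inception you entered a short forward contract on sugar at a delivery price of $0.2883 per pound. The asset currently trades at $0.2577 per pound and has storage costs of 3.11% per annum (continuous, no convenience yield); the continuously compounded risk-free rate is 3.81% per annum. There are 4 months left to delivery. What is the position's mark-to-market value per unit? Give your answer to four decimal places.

Current fair forward for the remaining 4 months: F = S·e^((r + u)·T), (r + u) = 0.0381 + 0.0311 = 0.0692
F = 0.2577 · e^(0.0692 × 4/12) = 0.2577 × 1.023335 = 0.2637
Value of long forward = (F − K)·e^(−rT) = (0.2637 − 0.2883) · e^(−0.0381·4/12)
= -0.0246 × 0.987380 = -0.0243
Short position value = −(long value) = $0.0243

$0.0243 per pound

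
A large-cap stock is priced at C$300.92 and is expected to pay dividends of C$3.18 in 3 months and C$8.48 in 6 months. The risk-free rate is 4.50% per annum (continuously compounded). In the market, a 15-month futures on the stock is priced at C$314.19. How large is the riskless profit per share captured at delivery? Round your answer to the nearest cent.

C$7.96 per share

PV(dividends) I = 3.18·e^(−0.0450·3/12) + 8.48·e^(−0.0450·6/12) = 11.4358
Fair futures F* = (S − I)·e^(rT) = (300.92 − 11.4358)·e^0.056250 = 289.4842 × 1.057862 = 306.2343
Market C$314.19 > fair 306.2343: forward overpriced → cash-and-carry (borrow at r, buy the stock and collect the dividends, short the forward).
Profit at T = |F_mkt − F*| = |314.19 − 306.2343| = C$7.96 per share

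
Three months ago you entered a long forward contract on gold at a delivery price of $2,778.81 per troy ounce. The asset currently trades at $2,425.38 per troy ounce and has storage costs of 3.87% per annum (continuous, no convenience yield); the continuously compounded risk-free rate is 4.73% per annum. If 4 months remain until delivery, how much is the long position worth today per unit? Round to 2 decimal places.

Current fair forward for the remaining 4 months: F = S·e^((r + u)·T), (r + u) = 0.0473 + 0.0387 = 0.0860
F = 2425.38 · e^(0.0860 × 4/12) = 2425.38 × 1.02908151 = 2495.9137
Value of long forward = (F − K)·e^(−rT) = (2495.9137 − 2778.81) · e^(−0.0473·4/12)
= -282.8963 × 0.98435698 = -278.47

-$278.47 per troy ounce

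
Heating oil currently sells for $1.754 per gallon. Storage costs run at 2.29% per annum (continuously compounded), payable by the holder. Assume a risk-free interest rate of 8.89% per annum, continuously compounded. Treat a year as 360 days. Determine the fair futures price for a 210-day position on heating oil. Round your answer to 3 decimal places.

$1.872 per gallon

Net carry = r + u − y = 0.0889 + 0.0229 − 0.0000 = 0.1118
F = S·e^((r+u−y)T) = 1.754 · e^(0.1118 × 210/360) = 1.754 · e^0.065217
= 1.754 × 1.067391 = $1.872 per gallon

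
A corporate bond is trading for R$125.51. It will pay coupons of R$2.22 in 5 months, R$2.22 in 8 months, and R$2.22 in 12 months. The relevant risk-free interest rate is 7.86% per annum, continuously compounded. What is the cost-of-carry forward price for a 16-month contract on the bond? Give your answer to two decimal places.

PV(coupons) I = 2.22·e^(−0.0786·5/12) + 2.22·e^(−0.0786·8/12) + 2.22·e^(−0.0786·12/12)
I = 2.1485 + 2.1067 + 2.0522 = 6.3074
F = (S − I)·e^(rT) = (125.51 − 6.3074) · e^(0.0786·16/12)
= 119.2026 · e^0.104800 = 119.2026 × 1.110488 = R$132.37

R$132.37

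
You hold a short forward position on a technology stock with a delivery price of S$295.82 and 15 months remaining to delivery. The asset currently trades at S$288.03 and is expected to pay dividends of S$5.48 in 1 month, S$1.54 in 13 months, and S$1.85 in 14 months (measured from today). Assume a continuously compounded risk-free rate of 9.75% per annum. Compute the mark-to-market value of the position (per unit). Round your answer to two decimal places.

-S$17.68

PV(remaining dividends) I = 5.48·e^(−0.0975·1/12) + 1.54·e^(−0.0975·13/12) + 1.85·e^(−0.0975·14/12) = 8.4724
Current forward F = (S − I)·e^(rT) = (288.03 − 8.4724)·e^(0.0975·15/12) = 279.5576 × 1.129613 = 315.7919
Value (long) = (F − K)·e^(−rT) = (315.7919 − 295.82) × 0.885259 = 17.6803
Short position value = −(long value) = -S$17.68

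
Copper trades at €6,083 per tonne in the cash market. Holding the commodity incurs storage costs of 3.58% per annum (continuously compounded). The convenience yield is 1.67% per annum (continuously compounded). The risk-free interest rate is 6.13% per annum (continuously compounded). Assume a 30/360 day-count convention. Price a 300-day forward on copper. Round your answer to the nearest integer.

Net carry = r + u − y = 0.0613 + 0.0358 − 0.0167 = 0.0804
F = S·e^((r+u−y)T) = 6083 · e^(0.0804 × 300/360) = 6083 · e^0.067000
= 6083 × 1.069295 = €6,505 per tonne

€6,505 per tonne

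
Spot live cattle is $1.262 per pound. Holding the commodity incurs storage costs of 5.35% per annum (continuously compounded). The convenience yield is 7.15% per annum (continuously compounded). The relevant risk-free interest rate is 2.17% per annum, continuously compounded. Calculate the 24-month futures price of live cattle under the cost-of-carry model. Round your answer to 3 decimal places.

$1.271 per pound

Net carry = r + u − y = 0.0217 + 0.0535 − 0.0715 = 0.0037
F = S·e^((r+u−y)T) = 1.262 · e^(0.0037 × 24/12) = 1.262 · e^0.007400
= 1.262 × 1.007427 = $1.271 per pound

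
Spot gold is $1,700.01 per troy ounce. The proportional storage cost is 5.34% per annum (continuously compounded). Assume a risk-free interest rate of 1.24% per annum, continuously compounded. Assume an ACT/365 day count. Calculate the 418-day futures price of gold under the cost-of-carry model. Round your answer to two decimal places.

$1,833.06 per troy ounce

Net carry = r + u − y = 0.0124 + 0.0534 − 0.0000 = 0.0658
F = S·e^((r+u−y)T) = 1700.01 · e^(0.0658 × 418/365) = 1700.01 · e^0.07535452
= 1700.01 × 1.07826635 = $1,833.06 per troy ounce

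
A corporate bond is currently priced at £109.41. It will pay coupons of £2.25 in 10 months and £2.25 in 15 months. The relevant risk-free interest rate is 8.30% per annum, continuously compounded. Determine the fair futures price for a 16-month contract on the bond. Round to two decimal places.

PV(coupons) I = 2.25·e^(−0.0830·10/12) + 2.25·e^(−0.0830·15/12)
I = 2.0996 + 2.0283 = 4.1279
F = (S − I)·e^(rT) = (109.41 − 4.1279) · e^(0.0830·16/12)
= 105.2821 · e^0.110667 = 105.2821 × 1.117023 = £117.60

£117.60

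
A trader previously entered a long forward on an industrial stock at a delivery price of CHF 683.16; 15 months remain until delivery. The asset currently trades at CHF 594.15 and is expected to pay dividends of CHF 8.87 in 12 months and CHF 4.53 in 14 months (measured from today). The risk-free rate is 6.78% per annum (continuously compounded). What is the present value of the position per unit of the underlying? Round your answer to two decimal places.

PV(remaining dividends) I = 8.87·e^(−0.0678·12/12) + 4.53·e^(−0.0678·14/12) = 12.4740
Current forward F = (S − I)·e^(rT) = (594.15 − 12.4740)·e^(0.0678·15/12) = 581.6760 × 1.088445 = 633.1223
Value (long) = (F − K)·e^(−rT) = (633.1223 − 683.16) × 0.918742 = -45.9717
Value = -CHF 45.97

-CHF 45.97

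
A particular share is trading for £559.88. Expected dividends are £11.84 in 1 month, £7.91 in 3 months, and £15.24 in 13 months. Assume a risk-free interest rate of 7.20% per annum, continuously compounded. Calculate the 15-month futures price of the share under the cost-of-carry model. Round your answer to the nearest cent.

£575.80

PV(dividends) I = 11.84·e^(−0.0720·1/12) + 7.91·e^(−0.0720·3/12) + 15.24·e^(−0.0720·13/12)
I = 11.7692 + 7.7689 + 14.0965 = 33.6346
F = (S − I)·e^(rT) = (559.88 − 33.6346) · e^(0.0720·15/12)
= 526.2454 · e^0.090000 = 526.2454 × 1.094174 = £575.80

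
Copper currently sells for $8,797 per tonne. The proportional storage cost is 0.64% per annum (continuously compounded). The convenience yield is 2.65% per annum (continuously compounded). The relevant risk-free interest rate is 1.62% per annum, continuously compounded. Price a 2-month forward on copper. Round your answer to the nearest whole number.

$8,791 per tonne

Net carry = r + u − y = 0.0162 + 0.0064 − 0.0265 = -0.0039
F = S·e^((r+u−y)T) = 8797 · e^(-0.0039 × 2/12) = 8797 · e^-0.000650
= 8797 × 0.999350 = $8,791 per tonne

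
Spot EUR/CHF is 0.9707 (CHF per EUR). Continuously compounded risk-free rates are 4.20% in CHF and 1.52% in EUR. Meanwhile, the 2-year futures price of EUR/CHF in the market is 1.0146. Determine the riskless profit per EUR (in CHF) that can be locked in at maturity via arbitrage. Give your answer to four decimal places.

0.0095 per EUR (in CHF)

Fair futures: F* = S·e^(carry·T), with carry = (r_CHF − r_EUR) = 0.0420 − 0.0152 = 0.0268
F* = 0.9707 · e^(0.0268 × 2) = 0.9707 · e^0.053600 = 0.9707 × 1.055062 = 1.0241
Market 1.0146 < fair 1.0241: forward underpriced → reverse cash-and-carry (short spot, go long the forward).
At maturity, profit = |F_mkt − F*| = |1.0146 − 1.0241| = 0.0095 per EUR (in CHF)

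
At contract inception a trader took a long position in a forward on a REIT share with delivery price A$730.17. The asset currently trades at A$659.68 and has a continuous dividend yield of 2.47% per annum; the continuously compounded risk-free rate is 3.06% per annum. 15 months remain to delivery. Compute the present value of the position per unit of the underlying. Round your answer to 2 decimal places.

-A$63.14

Current fair forward for the remaining 15 months: F = S·e^((r − q)·T), (r − q) = 0.0306 − 0.0247 = 0.0059
F = 659.68 · e^(0.0059 × 15/12) = 659.68 × 1.007402 = 664.5630
Value of long forward = (F − K)·e^(−rT) = (664.5630 − 730.17) · e^(−0.0306·15/12)
= -65.6070 × 0.962472 = -63.14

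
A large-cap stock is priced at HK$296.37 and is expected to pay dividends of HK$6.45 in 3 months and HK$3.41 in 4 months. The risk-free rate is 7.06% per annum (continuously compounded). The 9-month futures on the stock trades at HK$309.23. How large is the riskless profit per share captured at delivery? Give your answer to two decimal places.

PV(dividends) I = 6.45·e^(−0.0706·3/12) + 3.41·e^(−0.0706·4/12) = 9.6678
Fair futures F* = (S − I)·e^(rT) = (296.37 − 9.6678)·e^0.052950 = 286.7022 × 1.054377 = 302.2922
Market HK$309.23 > fair 302.2922: forward overpriced → cash-and-carry (borrow at r, buy the stock and collect the dividends, short the forward).
Profit at T = |F_mkt − F*| = |309.23 − 302.2922| = HK$6.94 per share

HK$6.94 per share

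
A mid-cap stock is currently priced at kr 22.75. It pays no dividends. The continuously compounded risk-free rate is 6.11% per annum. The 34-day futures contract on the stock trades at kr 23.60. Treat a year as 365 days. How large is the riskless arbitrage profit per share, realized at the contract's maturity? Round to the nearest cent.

Fair futures: F* = S·e^(carry·T), with carry = r = 0.0611
F* = 22.75 · e^(0.0611 × 34/365) = 22.75 · e^0.005692 = 22.75 × 1.005708 = kr 22.8799
Market kr 23.60 > fair kr 22.8799: forward overpriced → cash-and-carry (buy spot, short the forward).
At maturity, profit = |F_mkt − F*| = |23.60 − 22.8799| = kr 0.72 per share

kr 0.72 per share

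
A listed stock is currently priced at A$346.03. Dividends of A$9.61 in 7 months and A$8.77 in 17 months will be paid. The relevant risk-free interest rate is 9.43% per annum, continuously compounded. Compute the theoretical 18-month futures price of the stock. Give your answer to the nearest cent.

PV(dividends) I = 9.61·e^(−0.0943·7/12) + 8.77·e^(−0.0943·17/12)
I = 9.0956 + 7.6733 = 16.7689
F = (S − I)·e^(rT) = (346.03 − 16.7689) · e^(0.0943·18/12)
= 329.2611 · e^0.141450 = 329.2611 × 1.151943 = A$379.29

A$379.29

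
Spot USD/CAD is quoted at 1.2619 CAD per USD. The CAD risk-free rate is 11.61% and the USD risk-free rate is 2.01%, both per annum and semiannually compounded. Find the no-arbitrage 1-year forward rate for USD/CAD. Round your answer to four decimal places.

By covered interest parity, F = S · (1+r_CAD/2)^(2T) / (1+r_USD/2)^(2T)
= 1.2619 × 1.119470 / 1.020201 = 1.2619 × 1.097303
F = 1.3847 CAD per USD

1.3847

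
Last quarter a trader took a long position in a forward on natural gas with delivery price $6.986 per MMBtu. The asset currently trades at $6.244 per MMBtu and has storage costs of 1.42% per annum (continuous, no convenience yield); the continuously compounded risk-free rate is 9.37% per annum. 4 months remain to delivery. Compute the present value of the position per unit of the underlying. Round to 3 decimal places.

Current fair forward for the remaining 4 months: F = S·e^((r + u)·T), (r + u) = 0.0937 + 0.0142 = 0.1079
F = 6.244 · e^(0.1079 × 4/12) = 6.244 × 1.036621 = 6.4727
Value of long forward = (F − K)·e^(−rT) = (6.4727 − 6.986) · e^(−0.0937·4/12)
= -0.5133 × 0.969249 = -0.498

-$0.498 per MMBtu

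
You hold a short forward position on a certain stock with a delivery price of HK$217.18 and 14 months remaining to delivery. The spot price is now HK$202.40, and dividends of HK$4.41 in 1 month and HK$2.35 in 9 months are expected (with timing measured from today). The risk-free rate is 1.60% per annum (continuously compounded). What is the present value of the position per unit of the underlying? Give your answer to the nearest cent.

HK$17.49

PV(remaining dividends) I = 4.41·e^(−0.0160·1/12) + 2.35·e^(−0.0160·9/12) = 6.7261
Current forward F = (S − I)·e^(rT) = (202.40 − 6.7261)·e^(0.0160·14/12) = 195.6739 × 1.018842 = 199.3608
Value (long) = (F − K)·e^(−rT) = (199.3608 − 217.18) × 0.981506 = -17.4897
Short position value = −(long value) = HK$17.49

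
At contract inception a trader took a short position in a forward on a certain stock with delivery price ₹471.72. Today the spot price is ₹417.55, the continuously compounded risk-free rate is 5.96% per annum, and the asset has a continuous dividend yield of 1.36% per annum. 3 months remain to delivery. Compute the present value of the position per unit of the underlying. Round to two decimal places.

Current fair forward for the remaining 3 months: F = S·e^((r − q)·T), (r − q) = 0.0596 − 0.0136 = 0.0460
F = 417.55 · e^(0.0460 × 3/12) = 417.55 × 1.011566 = 422.3794
Value of long forward = (F − K)·e^(−rT) = (422.3794 − 471.72) · e^(−0.0596·3/12)
= -49.3406 × 0.985210 = -48.61
Short position value = −(long value) = ₹48.61

₹48.61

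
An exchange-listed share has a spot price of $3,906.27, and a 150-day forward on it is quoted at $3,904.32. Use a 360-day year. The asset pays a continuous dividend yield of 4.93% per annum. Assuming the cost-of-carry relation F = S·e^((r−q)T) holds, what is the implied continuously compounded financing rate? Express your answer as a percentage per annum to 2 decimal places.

From F = S·e^((r−q)T): (r − q) = ln(F/S)/T
ln(3904.32/3906.27) = ln(0.999501) = -0.000499
(r − q) = -0.000499 / (150/360) = -0.001198
r = ln(F/S)/T + q = -0.001198 + 0.0493 = 0.048102
r = 4.81%

4.81%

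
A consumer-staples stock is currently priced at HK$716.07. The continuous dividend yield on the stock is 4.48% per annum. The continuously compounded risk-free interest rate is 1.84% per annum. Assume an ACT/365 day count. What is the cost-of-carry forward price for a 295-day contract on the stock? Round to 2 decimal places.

F = S·e^((r − q)T) = 716.07 · e^((0.0184 − 0.0448) × 295/365)
= 716.07 · e^-0.021337 = 716.07 × 0.978889
F = HK$700.95

HK$700.95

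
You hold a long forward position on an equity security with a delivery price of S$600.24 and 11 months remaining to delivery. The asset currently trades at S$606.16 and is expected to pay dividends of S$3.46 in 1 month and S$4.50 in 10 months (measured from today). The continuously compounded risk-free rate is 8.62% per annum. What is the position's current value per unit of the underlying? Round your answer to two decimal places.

S$43.90

PV(remaining dividends) I = 3.46·e^(−0.0862·1/12) + 4.50·e^(−0.0862·10/12) = 7.6233
Current forward F = (S − I)·e^(rT) = (606.16 − 7.6233)·e^(0.0862·11/12) = 598.5367 × 1.082222 = 647.7496
Value (long) = (F − K)·e^(−rT) = (647.7496 − 600.24) × 0.924025 = 43.9001
Value = S$43.90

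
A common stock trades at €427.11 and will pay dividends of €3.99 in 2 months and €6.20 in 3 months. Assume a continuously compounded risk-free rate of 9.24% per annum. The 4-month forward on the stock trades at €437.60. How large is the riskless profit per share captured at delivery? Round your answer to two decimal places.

PV(dividends) I = 3.99·e^(−0.0924·2/12) + 6.20·e^(−0.0924·3/12) = 9.9874
Fair forward F* = (S − I)·e^(rT) = (427.11 − 9.9874)·e^0.030800 = 417.1226 × 1.031279 = 430.1698
Market €437.60 > fair 430.1698: forward overpriced → cash-and-carry (borrow at r, buy the stock and collect the dividends, short the forward).
Profit at T = |F_mkt − F*| = |437.60 − 430.1698| = €7.43 per share

€7.43 per share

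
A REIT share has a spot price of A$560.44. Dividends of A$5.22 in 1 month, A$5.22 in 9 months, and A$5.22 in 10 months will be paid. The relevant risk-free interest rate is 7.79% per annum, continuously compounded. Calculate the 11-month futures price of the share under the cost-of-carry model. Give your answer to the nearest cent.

PV(dividends) I = 5.22·e^(−0.0779·1/12) + 5.22·e^(−0.0779·9/12) + 5.22·e^(−0.0779·10/12)
I = 5.1862 + 4.9238 + 4.8919 = 15.0019
F = (S − I)·e^(rT) = (560.44 − 15.0019) · e^(0.0779·11/12)
= 545.4381 · e^0.071408 = 545.4381 × 1.074019 = A$585.81

A$585.81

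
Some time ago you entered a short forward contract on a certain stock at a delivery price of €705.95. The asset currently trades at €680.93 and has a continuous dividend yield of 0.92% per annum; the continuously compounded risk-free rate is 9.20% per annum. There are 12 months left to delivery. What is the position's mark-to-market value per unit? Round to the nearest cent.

Current fair forward for the remaining 12 months: F = S·e^((r − q)·T), (r − q) = 0.0920 − 0.0092 = 0.0828
F = 680.93 · e^(0.0828 × 12/12) = 680.93 × 1.086325 = 739.7113
Value of long forward = (F − K)·e^(−rT) = (739.7113 − 705.95) · e^(−0.0920·12/12)
= 33.7613 × 0.912105 = 30.79
Short position value = −(long value) = -€30.79

-€30.79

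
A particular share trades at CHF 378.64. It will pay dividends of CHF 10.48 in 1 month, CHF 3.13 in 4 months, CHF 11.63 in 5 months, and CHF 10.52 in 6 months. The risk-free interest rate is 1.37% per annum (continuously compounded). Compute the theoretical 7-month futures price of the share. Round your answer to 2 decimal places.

PV(dividends) I = 10.48·e^(−0.0137·1/12) + 3.13·e^(−0.0137·4/12) + 11.63·e^(−0.0137·5/12) + 10.52·e^(−0.0137·6/12)
I = 10.4680 + 3.1157 + 11.5638 + 10.4482 = 35.5957
F = (S − I)·e^(rT) = (378.64 − 35.5957) · e^(0.0137·7/12)
= 343.0443 · e^0.007992 = 343.0443 × 1.008024 = CHF 345.80

CHF 345.80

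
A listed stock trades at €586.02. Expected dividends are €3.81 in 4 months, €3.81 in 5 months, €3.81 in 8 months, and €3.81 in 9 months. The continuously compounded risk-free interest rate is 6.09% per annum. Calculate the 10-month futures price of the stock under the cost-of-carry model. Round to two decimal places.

€601.01

PV(dividends) I = 3.81·e^(−0.0609·4/12) + 3.81·e^(−0.0609·5/12) + 3.81·e^(−0.0609·8/12) + 3.81·e^(−0.0609·9/12)
I = 3.7334 + 3.7145 + 3.6584 + 3.6399 = 14.7462
F = (S − I)·e^(rT) = (586.02 − 14.7462) · e^(0.0609·10/12)
= 571.2738 · e^0.050750 = 571.2738 × 1.052060 = €601.01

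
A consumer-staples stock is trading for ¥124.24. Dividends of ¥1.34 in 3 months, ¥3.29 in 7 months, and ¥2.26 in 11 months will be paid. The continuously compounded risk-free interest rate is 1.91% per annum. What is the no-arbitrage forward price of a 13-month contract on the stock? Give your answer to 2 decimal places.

PV(dividends) I = 1.34·e^(−0.0191·3/12) + 3.29·e^(−0.0191·7/12) + 2.26·e^(−0.0191·11/12)
I = 1.3336 + 3.2535 + 2.2208 = 6.8079
F = (S − I)·e^(rT) = (124.24 − 6.8079) · e^(0.0191·13/12)
= 117.4321 · e^0.020692 = 117.4321 × 1.020908 = ¥119.89

¥119.89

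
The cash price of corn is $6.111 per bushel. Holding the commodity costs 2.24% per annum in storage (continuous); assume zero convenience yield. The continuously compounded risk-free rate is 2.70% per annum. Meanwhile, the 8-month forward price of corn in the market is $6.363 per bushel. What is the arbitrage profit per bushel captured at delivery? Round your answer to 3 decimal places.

$0.047 per bushel

Fair forward: F* = S·e^(carry·T), with carry = (r + u) = 0.0270 + 0.0224 = 0.0494
F* = 6.111 · e^(0.0494 × 8/12) = 6.111 · e^0.032933 = 6.111 × 1.033481 = $6.3156
Market $6.363 > fair $6.3156: forward overpriced → cash-and-carry (buy spot, short the forward).
At maturity, profit = |F_mkt − F*| = |6.363 − 6.3156| = $0.047 per bushel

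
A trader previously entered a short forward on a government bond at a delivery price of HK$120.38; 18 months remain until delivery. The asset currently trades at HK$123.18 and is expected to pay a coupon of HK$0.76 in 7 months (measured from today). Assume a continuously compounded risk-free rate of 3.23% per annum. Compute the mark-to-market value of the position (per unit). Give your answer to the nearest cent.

-HK$7.75

PV(remaining coupons) I = 0.76·e^(−0.0323·7/12) = 0.7458
Current forward F = (S − I)·e^(rT) = (123.18 − 0.7458)·e^(0.0323·18/12) = 122.4342 × 1.049643 = 128.5122
Value (long) = (F − K)·e^(−rT) = (128.5122 − 120.38) × 0.952705 = 7.7476
Short position value = −(long value) = -HK$7.75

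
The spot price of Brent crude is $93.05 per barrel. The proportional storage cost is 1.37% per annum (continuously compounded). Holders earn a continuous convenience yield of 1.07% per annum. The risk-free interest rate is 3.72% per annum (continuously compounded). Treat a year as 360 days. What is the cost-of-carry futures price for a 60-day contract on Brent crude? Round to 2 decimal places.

$93.68 per barrel

Net carry = r + u − y = 0.0372 + 0.0137 − 0.0107 = 0.0402
F = S·e^((r+u−y)T) = 93.05 · e^(0.0402 × 60/360) = 93.05 · e^0.006700
= 93.05 × 1.006722 = $93.68 per barrel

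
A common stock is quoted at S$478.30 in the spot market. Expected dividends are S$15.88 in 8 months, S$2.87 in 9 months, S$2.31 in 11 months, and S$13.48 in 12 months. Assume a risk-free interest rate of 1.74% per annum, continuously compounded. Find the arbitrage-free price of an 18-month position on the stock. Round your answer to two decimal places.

PV(dividends) I = 15.88·e^(−0.0174·8/12) + 2.87·e^(−0.0174·9/12) + 2.31·e^(−0.0174·11/12) + 13.48·e^(−0.0174·12/12)
I = 15.6969 + 2.8328 + 2.2734 + 13.2475 = 34.0506
F = (S − I)·e^(rT) = (478.30 − 34.0506) · e^(0.0174·18/12)
= 444.2494 · e^0.026100 = 444.2494 × 1.026444 = S$456.00

S$456.00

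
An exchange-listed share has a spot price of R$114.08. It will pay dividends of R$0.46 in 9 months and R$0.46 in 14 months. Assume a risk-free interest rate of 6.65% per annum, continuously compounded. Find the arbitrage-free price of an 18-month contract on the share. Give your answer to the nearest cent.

PV(dividends) I = 0.46·e^(−0.0665·9/12) + 0.46·e^(−0.0665·14/12)
I = 0.4376 + 0.4257 = 0.8633
F = (S − I)·e^(rT) = (114.08 − 0.8633) · e^(0.0665·18/12)
= 113.2167 · e^0.099750 = 113.2167 × 1.104895 = R$125.09

R$125.09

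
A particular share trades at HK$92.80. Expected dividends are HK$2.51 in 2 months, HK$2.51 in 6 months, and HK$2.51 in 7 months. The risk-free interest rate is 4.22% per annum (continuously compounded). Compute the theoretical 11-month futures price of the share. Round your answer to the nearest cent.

HK$88.77

PV(dividends) I = 2.51·e^(−0.0422·2/12) + 2.51·e^(−0.0422·6/12) + 2.51·e^(−0.0422·7/12)
I = 2.4924 + 2.4576 + 2.4490 = 7.3990
F = (S − I)·e^(rT) = (92.80 − 7.3990) · e^(0.0422·11/12)
= 85.4010 · e^0.038683 = 85.4010 × 1.039441 = HK$88.77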